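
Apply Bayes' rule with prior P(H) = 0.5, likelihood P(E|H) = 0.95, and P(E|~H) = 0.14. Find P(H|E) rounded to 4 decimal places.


Step 1: Compute marginal P(E) = P(E|H)P(H) + P(E|~H)P(~H)
= 0.95*0.5 + 0.14*0.5 = 0.545
Step 2: P(H|E) = P(E|H)P(H)/P(E) = 0.475/0.545
= 0.8716

0.8716


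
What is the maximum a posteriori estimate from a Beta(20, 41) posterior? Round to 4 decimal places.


The MAP estimate equals the mode of the distribution.
Mode of Beta(a,b) = (a-1)/(a+b-2)
= 19/59
= 0.322

0.322


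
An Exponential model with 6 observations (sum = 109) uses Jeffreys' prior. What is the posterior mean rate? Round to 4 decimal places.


Posterior Gamma(6, 109)
E[lambda] = 6/109 = 0.055

0.055


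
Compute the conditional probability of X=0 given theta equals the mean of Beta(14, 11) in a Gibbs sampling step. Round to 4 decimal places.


Mean of Beta(14, 11) = 0.56
P(X=0 | theta=0.56) = 0.44

0.44


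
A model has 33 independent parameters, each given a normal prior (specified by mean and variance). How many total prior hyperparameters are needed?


Each normal prior needs 2 hyperparameters (mean and variance).
Total = 2 * 33 = 66

66


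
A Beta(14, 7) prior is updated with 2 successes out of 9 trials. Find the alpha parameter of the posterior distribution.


In the Beta-Binomial conjugate update:
alpha_post = alpha_prior + successes
= 14 + 2
= 16

16


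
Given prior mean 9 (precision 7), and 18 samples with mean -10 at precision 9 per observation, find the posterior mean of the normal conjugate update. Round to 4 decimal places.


The posterior mean is a precision-weighted average of prior and data.
Post. prec. = 7 + 162 = 169
Post. mean = (63 + -1620)/169 = -1557/169 = -9.213

-9.213


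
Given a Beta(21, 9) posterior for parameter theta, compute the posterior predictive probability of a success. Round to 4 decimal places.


For a Beta-Bernoulli model, the predictive probability is the mean:
P(success) = 21/(21+9) = 21/30 = 0.7

0.7


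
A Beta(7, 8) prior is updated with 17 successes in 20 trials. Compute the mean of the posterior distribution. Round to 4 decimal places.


After update: Beta(24, 11)
Mean = 24 / (24 + 11) = 24 / 35
= 0.6857

0.6857


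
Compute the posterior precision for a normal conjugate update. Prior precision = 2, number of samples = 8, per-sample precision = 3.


tau_post = tau_0 + n * tau
= 2 + 8 * 3 = 26

26


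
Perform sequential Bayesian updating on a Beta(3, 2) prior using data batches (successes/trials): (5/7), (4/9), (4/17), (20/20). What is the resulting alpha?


Accumulate successes: 33
Posterior alpha = prior alpha + sum of successes
= 3 + 33 = 36

36


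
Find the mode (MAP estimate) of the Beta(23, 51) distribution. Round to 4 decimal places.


For Beta(a,b) with a,b > 1:
Mode = (a-1)/(a+b-2) = (23-1)/(74-2)
= 22/72 = 0.3056

0.3056


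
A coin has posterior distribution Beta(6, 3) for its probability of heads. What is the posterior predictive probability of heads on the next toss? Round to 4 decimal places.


Posterior predictive = E[theta] = alpha/(alpha+beta)
= 6/9
= 0.6667

0.6667


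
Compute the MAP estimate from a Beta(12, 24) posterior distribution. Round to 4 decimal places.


MAP = mode of Beta distribution
= (alpha - 1)/(alpha + beta - 2)
= (12-1)/(12+24-2)
= 11/34 = 0.3235

0.3235


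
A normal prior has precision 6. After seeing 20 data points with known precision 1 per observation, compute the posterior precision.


In the conjugate normal model, precisions add:
tau_posterior = tau_prior + n * tau_data
= 6 + 20*1 = 26

26


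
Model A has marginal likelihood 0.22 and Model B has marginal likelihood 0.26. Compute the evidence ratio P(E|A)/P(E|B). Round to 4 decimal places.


Evidence ratio = P(E|A) / P(E|B)
= 0.22 / 0.26
= 0.8462

0.8462


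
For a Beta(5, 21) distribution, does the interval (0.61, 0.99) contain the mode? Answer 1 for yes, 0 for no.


Mode of Beta(a,b) = (a-1)/(a+b-2)
= (5-1)/(5+21-2) = 0.1667
Check: 0.61 <= 0.1667 <= 0.99?
Result: 0

0


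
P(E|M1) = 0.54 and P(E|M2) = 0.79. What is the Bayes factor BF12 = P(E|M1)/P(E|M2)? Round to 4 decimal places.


Bayes factor BF12 = P(E|M1) / P(E|M2)
= 0.54 / 0.79
= 0.6835

0.6835


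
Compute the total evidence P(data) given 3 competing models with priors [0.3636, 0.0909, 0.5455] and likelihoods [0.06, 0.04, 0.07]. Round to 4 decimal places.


Marginal likelihood = sum P(model_i) * P(data|model_i)
Model 1: 0.3636 * 0.06 = 0.0218
Model 2: 0.0909 * 0.04 = 0.0036
Model 3: 0.5455 * 0.07 = 0.0382
Total = 0.0636

0.0636


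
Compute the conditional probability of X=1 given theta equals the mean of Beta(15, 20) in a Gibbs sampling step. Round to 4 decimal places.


Mean of Beta(15, 20) = 0.4286
P(X=1 | theta=0.4286) = 0.4286

0.4286


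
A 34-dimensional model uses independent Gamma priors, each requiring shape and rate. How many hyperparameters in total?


Per parameter: 2 (shape and rate).
Total = 34 * 2 = 68

68


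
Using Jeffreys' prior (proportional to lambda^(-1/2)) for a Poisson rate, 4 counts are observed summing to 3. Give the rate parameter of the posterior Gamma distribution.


Conjugate update: Gamma(prior_shape + S, prior_rate + n).
Prior shape = 0.5, prior rate = 0.
Posterior rate = 0 + n = 4

4.0


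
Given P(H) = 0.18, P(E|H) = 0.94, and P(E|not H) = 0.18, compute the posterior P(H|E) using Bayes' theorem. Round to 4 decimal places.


By Bayes' theorem: P(H|E) = P(E|H)*P(H) / P(E)
P(E) = P(E|H)*P(H) + P(E|not H)*P(not H)
P(E) = 0.94*0.18 + 0.18*0.82 = 0.3168
P(H|E) = 0.94*0.18 / 0.3168 = 0.5341

0.5341


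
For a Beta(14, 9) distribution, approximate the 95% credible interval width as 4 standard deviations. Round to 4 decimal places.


Variance of Beta(a,b) = ab / ((a+b)^2 * (a+b+1))
= 14*9 / ((23)^2 * 24)
= 0.0099
SD = sqrt(0.0099) = 0.0996
Width = 4 * SD = 0.3985

0.3985


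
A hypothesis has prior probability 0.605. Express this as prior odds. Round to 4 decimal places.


Odds = P(H) / P(not H) = 0.605 / 0.395
= 1.5316

1.5316


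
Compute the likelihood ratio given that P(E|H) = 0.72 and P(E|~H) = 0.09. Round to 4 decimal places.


LR = P(E|H) / P(E|~H)
= 0.72 / 0.09 = 8.0

8.0


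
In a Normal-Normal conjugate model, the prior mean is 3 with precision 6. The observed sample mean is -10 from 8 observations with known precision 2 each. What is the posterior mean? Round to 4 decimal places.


Posterior precision = tau0 + n*tau = 6 + 8*2 = 22
Posterior mean = (tau0*mu0 + n*tau*xbar) / posterior_precision
= (6*3 + 8*2*-10) / 22
= -142 / 22 = -6.4545

-6.4545


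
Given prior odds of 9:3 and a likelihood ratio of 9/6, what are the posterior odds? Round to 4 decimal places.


Posterior odds = prior odds * LR
Prior odds = 9/3 = 3.0
LR = 9/6 = 1.5
Posterior odds = 3.0 * 1.5 = 4.5

4.5


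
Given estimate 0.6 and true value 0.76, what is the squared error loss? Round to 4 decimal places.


Squared error = (estimate - true)^2
Difference = -0.16
Loss = -0.16^2 = 0.0256

0.0256


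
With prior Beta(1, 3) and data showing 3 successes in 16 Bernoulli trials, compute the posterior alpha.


Conjugate update: alpha_posterior = alpha_prior + k
= 1 + 3 = 4

4


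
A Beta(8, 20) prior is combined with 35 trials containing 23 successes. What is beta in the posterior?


In conjugate updating:
beta_posterior = beta_prior + (n - k)
= 20 + (35 - 23)
= 20 + 12 = 32

32


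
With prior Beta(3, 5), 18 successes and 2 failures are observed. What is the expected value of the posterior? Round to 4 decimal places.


Posterior = Beta(21, 7)
E[theta] = alpha/(alpha+beta)
= 21/28 = 0.75

0.75


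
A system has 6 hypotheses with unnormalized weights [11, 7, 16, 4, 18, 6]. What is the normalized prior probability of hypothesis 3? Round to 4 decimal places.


The normalized prior is the weight divided by the total.
Total weight = 62
P(H3) = 16 / 62 = 0.2581

0.2581


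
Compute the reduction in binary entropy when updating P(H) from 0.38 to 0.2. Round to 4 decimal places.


H_before = -p*log2(p) - (1-p)*log2(1-p) for p=0.38: 0.958
H_after for p=0.2: 0.7219
Reduction = 0.958 - 0.7219 = 0.2361

0.2361


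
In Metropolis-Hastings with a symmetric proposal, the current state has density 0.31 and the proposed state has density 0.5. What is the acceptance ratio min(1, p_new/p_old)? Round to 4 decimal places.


Ratio = p_new / p_old = 0.5 / 0.31 = 1.6129
Acceptance = min(1, 1.6129) = 1.0

1.0


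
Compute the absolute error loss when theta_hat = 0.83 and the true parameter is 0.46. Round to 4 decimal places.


L = |theta_hat - theta_true|
= |0.83 - 0.46| = 0.37

0.37


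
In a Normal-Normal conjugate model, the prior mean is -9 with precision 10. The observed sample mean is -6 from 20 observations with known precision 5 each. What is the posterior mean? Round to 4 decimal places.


Posterior precision = tau0 + n*tau = 10 + 20*5 = 110
Posterior mean = (tau0*mu0 + n*tau*xbar) / posterior_precision
= (10*-9 + 20*5*-6) / 110
= -690 / 110 = -6.2727

-6.2727


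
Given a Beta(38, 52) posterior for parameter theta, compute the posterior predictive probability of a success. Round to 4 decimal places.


For a Beta-Bernoulli model, the predictive probability is the mean:
P(success) = 38/(38+52) = 38/90 = 0.4222

0.4222


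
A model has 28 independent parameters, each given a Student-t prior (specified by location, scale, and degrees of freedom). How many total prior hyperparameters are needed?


Each Student-t prior needs 3 hyperparameters (location, scale, and degrees of freedom).
Total = 3 * 28 = 84

84


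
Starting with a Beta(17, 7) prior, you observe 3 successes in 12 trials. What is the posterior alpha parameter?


For a Beta-Binomial conjugate model:
Posterior alpha = prior alpha + number of successes
= 17 + 3 = 20

20


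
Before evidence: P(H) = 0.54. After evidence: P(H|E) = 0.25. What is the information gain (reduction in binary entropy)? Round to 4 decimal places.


Prior entropy = 0.9954
Posterior entropy = 0.8113
Information gain = 0.9954 - 0.8113 = 0.1841

0.1841


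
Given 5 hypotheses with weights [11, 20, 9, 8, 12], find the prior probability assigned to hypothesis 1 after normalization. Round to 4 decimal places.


To normalize, divide each weight by the sum of all weights.
Sum = 60
Prior(H1) = 11/60 = 0.1833

0.1833


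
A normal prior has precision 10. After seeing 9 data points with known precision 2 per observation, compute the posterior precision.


In the conjugate normal model, precisions add:
tau_posterior = tau_prior + n * tau_data
= 10 + 9*2 = 28

28


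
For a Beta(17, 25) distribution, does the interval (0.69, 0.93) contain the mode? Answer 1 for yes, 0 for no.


Mode of Beta(a,b) = (a-1)/(a+b-2)
= (17-1)/(17+25-2) = 0.4
Check: 0.69 <= 0.4 <= 0.93?
Result: 0

0


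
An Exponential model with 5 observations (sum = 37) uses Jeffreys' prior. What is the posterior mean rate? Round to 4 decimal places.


Posterior Gamma(5, 37)
E[lambda] = 5/37 = 0.1351

0.1351


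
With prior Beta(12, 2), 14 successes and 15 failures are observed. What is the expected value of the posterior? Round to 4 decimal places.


Posterior = Beta(26, 17)
E[theta] = alpha/(alpha+beta)
= 26/43 = 0.6047

0.6047


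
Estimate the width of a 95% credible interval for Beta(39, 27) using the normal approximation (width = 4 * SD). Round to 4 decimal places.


For Beta(a,b): Var = ab/((a+b)^2(a+b+1))
Var = 0.0036, SD = 0.0601
Approximate 95% CI width = 4 * 0.0601 = 0.2403

0.2403


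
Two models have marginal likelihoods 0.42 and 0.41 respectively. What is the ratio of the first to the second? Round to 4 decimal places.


Evidence ratio = 0.42 / 0.41
= 1.0244

1.0244


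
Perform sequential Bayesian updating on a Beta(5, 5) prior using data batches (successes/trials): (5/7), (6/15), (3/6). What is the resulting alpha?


Accumulate successes: 14
Posterior alpha = prior alpha + sum of successes
= 5 + 14 = 19

19


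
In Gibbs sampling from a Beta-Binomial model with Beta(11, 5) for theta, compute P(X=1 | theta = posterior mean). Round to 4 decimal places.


Posterior mean = alpha/(alpha+beta) = 11/16 = 0.6875
P(X=1|theta=mean) = theta = 0.6875

0.6875


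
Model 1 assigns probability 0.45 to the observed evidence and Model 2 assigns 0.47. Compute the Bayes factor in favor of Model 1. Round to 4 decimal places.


BF = P(data|M1) / P(data|M2)
= 0.45 / 0.47 = 0.9574

0.9574


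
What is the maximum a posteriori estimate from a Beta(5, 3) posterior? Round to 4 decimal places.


The MAP estimate equals the mode of the distribution.
Mode of Beta(a,b) = (a-1)/(a+b-2)
= 4/6
= 0.6667

0.6667


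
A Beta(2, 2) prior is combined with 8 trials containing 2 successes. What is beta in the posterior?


In conjugate updating:
beta_posterior = beta_prior + (n - k)
= 2 + (8 - 2)
= 2 + 6 = 8

8


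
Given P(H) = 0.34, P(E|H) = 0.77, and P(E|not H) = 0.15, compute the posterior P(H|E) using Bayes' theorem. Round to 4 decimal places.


By Bayes' theorem: P(H|E) = P(E|H)*P(H) / P(E)
P(E) = P(E|H)*P(H) + P(E|not H)*P(not H)
P(E) = 0.77*0.34 + 0.15*0.66 = 0.3608
P(H|E) = 0.77*0.34 / 0.3608 = 0.7256

0.7256


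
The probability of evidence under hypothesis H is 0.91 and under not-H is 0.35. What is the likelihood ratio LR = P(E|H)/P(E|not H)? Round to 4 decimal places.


LR = 0.91 / 0.35
= 2.6

2.6


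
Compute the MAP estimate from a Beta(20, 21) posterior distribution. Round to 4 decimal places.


MAP = mode of Beta distribution
= (alpha - 1)/(alpha + beta - 2)
= (20-1)/(20+21-2)
= 19/39 = 0.4872

0.4872


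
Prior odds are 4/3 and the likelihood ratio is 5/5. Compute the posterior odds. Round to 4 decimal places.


Posterior odds = prior odds * likelihood ratio
= (4/3) * (5/5)
= 20 / 15
= 1.3333

1.3333


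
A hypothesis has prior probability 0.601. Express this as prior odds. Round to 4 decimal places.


Odds = P(H) / P(not H) = 0.601 / 0.399
= 1.5063

1.5063


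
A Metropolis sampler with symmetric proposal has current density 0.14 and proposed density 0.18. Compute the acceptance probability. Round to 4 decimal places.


For symmetric proposals, acceptance = min(1, pi(x*)/pi(x))
= min(1, 0.18/0.14)
= min(1, 1.2857) = 1.0

1.0


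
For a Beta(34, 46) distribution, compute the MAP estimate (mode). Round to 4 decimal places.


MAP = mode = (a-1)/(a+b-2)
= (34-1)/(34+46-2)
= 33/78 = 0.4231

0.4231


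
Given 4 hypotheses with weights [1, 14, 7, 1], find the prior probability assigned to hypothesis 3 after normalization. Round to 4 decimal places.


To normalize, divide each weight by the sum of all weights.
Sum = 23
Prior(H3) = 7/23 = 0.3043

0.3043


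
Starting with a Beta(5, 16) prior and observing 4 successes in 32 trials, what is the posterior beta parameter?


Posterior beta = prior beta + failures
Failures = 32 - 4 = 28
beta_post = 16 + 28 = 44

44


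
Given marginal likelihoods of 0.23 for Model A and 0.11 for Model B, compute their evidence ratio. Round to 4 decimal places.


Ratio = ML(A) / ML(B) = 0.23/0.11
= 2.0909

2.0909


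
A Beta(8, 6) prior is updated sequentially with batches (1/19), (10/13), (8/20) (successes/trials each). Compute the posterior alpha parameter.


Sequential conjugate updating is equivalent to a single batch update.
Total successes across all batches = 19
alpha_posterior = alpha_prior + total_successes = 8 + 19
= 27

27


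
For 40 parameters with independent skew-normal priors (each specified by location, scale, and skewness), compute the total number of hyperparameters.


A skew-normal prior has 3 hyperparameters per parameter.
Total = 40 * 3 = 120

120


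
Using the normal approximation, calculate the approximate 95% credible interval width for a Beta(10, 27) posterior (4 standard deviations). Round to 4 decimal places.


Var(Beta) = 10*27/(37^2 * 38) = 0.0052
SD = 0.072
Width ~ 4*SD = 0.2882

0.2882


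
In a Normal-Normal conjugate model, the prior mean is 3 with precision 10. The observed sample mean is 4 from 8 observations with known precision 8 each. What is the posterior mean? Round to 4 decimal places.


Posterior precision = tau0 + n*tau = 10 + 8*8 = 74
Posterior mean = (tau0*mu0 + n*tau*xbar) / posterior_precision
= (10*3 + 8*8*4) / 74
= 286 / 74 = 3.8649

3.8649


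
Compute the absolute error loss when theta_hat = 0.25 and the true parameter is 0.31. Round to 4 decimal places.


L = |theta_hat - theta_true|
= |0.25 - 0.31| = 0.06

0.06


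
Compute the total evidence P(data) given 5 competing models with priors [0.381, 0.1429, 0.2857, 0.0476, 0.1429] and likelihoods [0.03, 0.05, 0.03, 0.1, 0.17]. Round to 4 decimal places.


Marginal likelihood = sum P(model_i) * P(data|model_i)
Model 1: 0.381 * 0.03 = 0.0114
Model 2: 0.1429 * 0.05 = 0.0071
Model 3: 0.2857 * 0.03 = 0.0086
Model 4: 0.0476 * 0.1 = 0.0048
Model 5: 0.1429 * 0.17 = 0.0243
Total = 0.0562

0.0562


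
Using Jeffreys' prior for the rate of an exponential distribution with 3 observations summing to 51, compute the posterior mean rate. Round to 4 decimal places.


Jeffreys' prior leads to posterior Gamma(3, 51).
Mean = 3/51 = 0.0588

0.0588


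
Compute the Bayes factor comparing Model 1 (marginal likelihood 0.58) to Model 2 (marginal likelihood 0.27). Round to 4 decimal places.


BF12 = marginal likelihood of M1 / marginal likelihood of M2
= 0.58/0.27
= 2.1481

2.1481


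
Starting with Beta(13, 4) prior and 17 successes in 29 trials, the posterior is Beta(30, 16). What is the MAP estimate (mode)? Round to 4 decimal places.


The mode of Beta(a, b) when a > 1 and b > 1 is (a-1)/(a+b-2)
= (30 - 1) / (30 + 16 - 2)
= 29 / 44
= 0.6591

0.6591


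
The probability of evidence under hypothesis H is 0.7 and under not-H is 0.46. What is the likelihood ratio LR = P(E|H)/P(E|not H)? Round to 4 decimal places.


LR = 0.7 / 0.46
= 1.5217

1.5217


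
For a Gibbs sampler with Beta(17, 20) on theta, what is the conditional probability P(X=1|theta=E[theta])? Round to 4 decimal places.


E[theta] = 17/(17+20) = 0.4595
P(X=1|theta) = theta = 0.4595

0.4595


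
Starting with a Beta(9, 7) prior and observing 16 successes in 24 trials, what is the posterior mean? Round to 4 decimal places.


Posterior parameters: alpha = 9 + 16 = 25
beta = 7 + 8 = 15
Posterior mean = alpha / (alpha + beta) = 25 / 40
= 0.625

0.625


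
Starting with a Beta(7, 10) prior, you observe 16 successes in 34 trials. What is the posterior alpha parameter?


For a Beta-Binomial conjugate model:
Posterior alpha = prior alpha + number of successes
= 7 + 16 = 23

23


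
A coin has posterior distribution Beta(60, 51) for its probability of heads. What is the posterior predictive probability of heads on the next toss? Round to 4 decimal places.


Posterior predictive = E[theta] = alpha/(alpha+beta)
= 60/111
= 0.5405

0.5405


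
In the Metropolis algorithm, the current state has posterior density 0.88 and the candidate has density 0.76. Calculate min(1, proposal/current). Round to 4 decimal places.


Ratio = 0.76/0.88 = 0.8636
Acceptance probability = min(1, 0.8636)
= 0.8636

0.8636


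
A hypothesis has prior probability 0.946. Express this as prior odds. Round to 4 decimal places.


Odds = P(H) / P(not H) = 0.946 / 0.054
= 17.5185

17.5185


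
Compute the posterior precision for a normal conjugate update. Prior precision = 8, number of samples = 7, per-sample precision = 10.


tau_post = tau_0 + n * tau
= 8 + 7 * 10 = 78

78


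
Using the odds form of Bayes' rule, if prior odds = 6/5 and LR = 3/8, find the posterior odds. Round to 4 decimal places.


Bayes' rule in odds form: posterior odds = prior odds * LR
= (6 * 3) / (5 * 8)
= 18/40 = 0.45

0.45


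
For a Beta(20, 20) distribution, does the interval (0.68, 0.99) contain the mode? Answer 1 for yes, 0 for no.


Mode of Beta(a,b) = (a-1)/(a+b-2)
= (20-1)/(20+20-2) = 0.5
Check: 0.68 <= 0.5 <= 0.99?
Result: 0

0


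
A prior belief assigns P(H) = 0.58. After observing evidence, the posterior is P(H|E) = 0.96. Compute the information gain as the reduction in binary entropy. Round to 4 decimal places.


H(prior) = -0.58*log2(0.58) - 0.42*log2(0.42)
= 0.9815
H(post) = -0.96*log2(0.96) - 0.04*log2(0.04)
= 0.2423
IG = 0.9815 - 0.2423 = 0.7392

0.7392


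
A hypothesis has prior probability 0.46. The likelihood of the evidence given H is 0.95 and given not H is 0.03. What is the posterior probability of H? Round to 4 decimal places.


Using Bayes' theorem:
P(E) = 0.46 * 0.95 + 0.54 * 0.03
P(E) = 0.4532
P(H|E) = (0.46 * 0.95) / 0.4532 = 0.9643

0.9643


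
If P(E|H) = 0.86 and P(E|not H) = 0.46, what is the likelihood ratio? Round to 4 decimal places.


Likelihood ratio = P(E|H) / P(E|not H)
= 0.86 / 0.46
= 1.8696

1.8696


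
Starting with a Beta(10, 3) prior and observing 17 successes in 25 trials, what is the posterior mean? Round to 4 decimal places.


Posterior parameters: alpha = 10 + 17 = 27
beta = 3 + 8 = 11
Posterior mean = alpha / (alpha + beta) = 27 / 38
= 0.7105

0.7105


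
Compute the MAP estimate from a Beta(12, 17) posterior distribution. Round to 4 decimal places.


MAP = mode of Beta distribution
= (alpha - 1)/(alpha + beta - 2)
= (12-1)/(12+17-2)
= 11/27 = 0.4074

0.4074


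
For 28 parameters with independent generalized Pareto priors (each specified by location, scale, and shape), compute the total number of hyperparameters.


A generalized Pareto prior has 3 hyperparameters per parameter.
Total = 28 * 3 = 84

84


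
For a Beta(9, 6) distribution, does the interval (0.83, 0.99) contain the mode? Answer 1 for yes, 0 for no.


Mode of Beta(a,b) = (a-1)/(a+b-2)
= (9-1)/(9+6-2) = 0.6154
Check: 0.83 <= 0.6154 <= 0.99?
Result: 0

0


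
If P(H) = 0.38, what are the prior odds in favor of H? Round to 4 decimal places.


Prior odds = P(H) / (1 - P(H))
= 0.38 / 0.62
= 0.6129

0.6129


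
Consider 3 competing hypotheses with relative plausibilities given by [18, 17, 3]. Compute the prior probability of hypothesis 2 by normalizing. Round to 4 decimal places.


Sum of weights = 18 + 17 + 3 = 38
Normalized prior for H2 = 17 / 38
= 0.4474

0.4474


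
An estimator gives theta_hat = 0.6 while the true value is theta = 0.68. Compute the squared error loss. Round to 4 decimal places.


The squared error loss is (theta_hat - theta)^2
= (0.6 - 0.68)^2
= (-0.08)^2 = 0.0064

0.0064


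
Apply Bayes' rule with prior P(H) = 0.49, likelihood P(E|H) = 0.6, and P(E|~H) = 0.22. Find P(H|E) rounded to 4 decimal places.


Step 1: Compute marginal P(E) = P(E|H)P(H) + P(E|~H)P(~H)
= 0.6*0.49 + 0.22*0.51 = 0.4062
Step 2: P(H|E) = P(E|H)P(H)/P(E) = 0.294/0.4062
= 0.7238

0.7238


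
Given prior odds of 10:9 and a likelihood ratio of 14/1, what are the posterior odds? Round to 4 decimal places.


Posterior odds = prior odds * LR
Prior odds = 10/9 = 1.1111
LR = 14/1 = 14.0
Posterior odds = 1.1111 * 14.0 = 15.5556

15.5556


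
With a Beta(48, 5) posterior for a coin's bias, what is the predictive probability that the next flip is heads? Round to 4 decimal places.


The predictive probability equals the posterior mean.
P(next = heads) = alpha / (alpha + beta)
= 48 / 53 = 0.9057

0.9057


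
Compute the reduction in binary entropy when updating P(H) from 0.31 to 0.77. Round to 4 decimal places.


H_before = -p*log2(p) - (1-p)*log2(1-p) for p=0.31: 0.8932
H_after for p=0.77: 0.778
Reduction = 0.8932 - 0.778 = 0.1152

0.1152


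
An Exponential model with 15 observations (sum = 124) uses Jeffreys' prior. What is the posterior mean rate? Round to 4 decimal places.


Posterior Gamma(15, 124)
E[lambda] = 15/124 = 0.121

0.121


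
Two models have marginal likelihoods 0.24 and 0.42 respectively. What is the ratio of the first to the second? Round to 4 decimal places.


Evidence ratio = 0.24 / 0.42
= 0.5714

0.5714


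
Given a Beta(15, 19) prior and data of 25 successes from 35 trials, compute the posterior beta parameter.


Number of failures = 35 - 25 = 10
Posterior beta = 19 + 10 = 29

29


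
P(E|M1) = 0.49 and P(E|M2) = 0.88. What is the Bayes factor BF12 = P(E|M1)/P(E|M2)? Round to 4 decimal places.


Bayes factor BF12 = P(E|M1) / P(E|M2)
= 0.49 / 0.88
= 0.5568

0.5568


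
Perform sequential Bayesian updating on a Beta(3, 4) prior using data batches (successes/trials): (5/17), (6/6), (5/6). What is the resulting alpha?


Accumulate successes: 16
Posterior alpha = prior alpha + sum of successes
= 3 + 16 = 19

19


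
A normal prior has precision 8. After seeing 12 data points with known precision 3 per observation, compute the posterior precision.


In the conjugate normal model, precisions add:
tau_posterior = tau_prior + n * tau_data
= 8 + 12*3 = 44

44


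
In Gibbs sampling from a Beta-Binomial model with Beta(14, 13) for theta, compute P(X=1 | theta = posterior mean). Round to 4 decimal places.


Posterior mean = alpha/(alpha+beta) = 14/27 = 0.5185
P(X=1|theta=mean) = theta = 0.5185

0.5185


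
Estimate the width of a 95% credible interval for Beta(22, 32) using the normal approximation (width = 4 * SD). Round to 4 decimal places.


For Beta(a,b): Var = ab/((a+b)^2(a+b+1))
Var = 0.0044, SD = 0.0663
Approximate 95% CI width = 4 * 0.0663 = 0.265

0.265


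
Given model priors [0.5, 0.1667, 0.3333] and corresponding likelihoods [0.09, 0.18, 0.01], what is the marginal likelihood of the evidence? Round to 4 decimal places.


P(E) = sum_i P(M_i) P(E|M_i)
= 0.045 + 0.03 + 0.0033
= 0.0783

0.0783


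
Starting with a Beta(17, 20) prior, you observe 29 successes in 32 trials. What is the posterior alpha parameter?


For a Beta-Binomial conjugate model:
Posterior alpha = prior alpha + number of successes
= 17 + 29 = 46

46


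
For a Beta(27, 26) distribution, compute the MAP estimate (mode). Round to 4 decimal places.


MAP = mode = (a-1)/(a+b-2)
= (27-1)/(27+26-2)
= 26/51 = 0.5098

0.5098


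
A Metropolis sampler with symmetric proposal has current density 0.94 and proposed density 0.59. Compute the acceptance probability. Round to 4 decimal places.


For symmetric proposals, acceptance = min(1, pi(x*)/pi(x))
= min(1, 0.59/0.94)
= min(1, 0.6277) = 0.6277

0.6277


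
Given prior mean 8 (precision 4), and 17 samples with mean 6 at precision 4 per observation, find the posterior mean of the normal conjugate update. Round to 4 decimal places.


The posterior mean is a precision-weighted average of prior and data.
Post. prec. = 4 + 68 = 72
Post. mean = (32 + 408)/72 = 440/72 = 6.1111

6.1111


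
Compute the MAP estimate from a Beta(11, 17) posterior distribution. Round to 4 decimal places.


MAP = mode of Beta distribution
= (alpha - 1)/(alpha + beta - 2)
= (11-1)/(11+17-2)
= 10/26 = 0.3846

0.3846


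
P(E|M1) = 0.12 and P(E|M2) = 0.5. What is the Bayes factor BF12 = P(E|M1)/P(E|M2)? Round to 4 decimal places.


Bayes factor BF12 = P(E|M1) / P(E|M2)
= 0.12 / 0.5
= 0.24

0.24


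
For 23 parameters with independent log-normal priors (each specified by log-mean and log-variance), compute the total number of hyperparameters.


A log-normal prior has 2 hyperparameters per parameter.
Total = 23 * 2 = 46

46


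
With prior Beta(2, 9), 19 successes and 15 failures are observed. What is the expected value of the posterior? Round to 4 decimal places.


Posterior = Beta(21, 24)
E[theta] = alpha/(alpha+beta)
= 21/45 = 0.4667

0.4667


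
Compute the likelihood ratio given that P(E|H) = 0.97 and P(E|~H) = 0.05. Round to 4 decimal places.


LR = P(E|H) / P(E|~H)
= 0.97 / 0.05 = 19.4

19.4


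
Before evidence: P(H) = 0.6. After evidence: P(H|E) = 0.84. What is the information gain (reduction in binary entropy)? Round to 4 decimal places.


Prior entropy = 0.971
Posterior entropy = 0.6343
Information gain = 0.971 - 0.6343 = 0.3366

0.3366


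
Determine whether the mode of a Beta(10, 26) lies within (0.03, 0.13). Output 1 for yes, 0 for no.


First find the mode: (a-1)/(a+b-2) = 0.2647
Is 0.2647 in (0.03, 0.13)? 0

0


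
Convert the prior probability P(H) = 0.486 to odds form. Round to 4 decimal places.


P(not H) = 1 - 0.486 = 0.514
Odds = 0.486 / 0.514 = 0.9455

0.9455


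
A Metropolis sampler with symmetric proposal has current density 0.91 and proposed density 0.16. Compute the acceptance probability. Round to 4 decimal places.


For symmetric proposals, acceptance = min(1, pi(x*)/pi(x))
= min(1, 0.16/0.91)
= min(1, 0.1758) = 0.1758

0.1758


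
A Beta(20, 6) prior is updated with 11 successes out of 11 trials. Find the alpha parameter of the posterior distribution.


In the Beta-Binomial conjugate update:
alpha_post = alpha_prior + successes
= 20 + 11
= 31

31


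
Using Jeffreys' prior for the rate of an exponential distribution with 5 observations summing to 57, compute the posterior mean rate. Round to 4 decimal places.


Jeffreys' prior leads to posterior Gamma(5, 57).
Mean = 5/57 = 0.0877

0.0877


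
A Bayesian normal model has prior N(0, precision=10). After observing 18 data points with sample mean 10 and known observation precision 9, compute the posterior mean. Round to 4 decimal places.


Posterior mean = (prior_precision * prior_mean + n * data_precision * data_mean) / (prior_precision + n * data_precision)
Numerator = 10*0 + 18*9*10 = 1620
Denominator = 10 + 18*9 = 172
Posterior mean = 9.4186

9.4186


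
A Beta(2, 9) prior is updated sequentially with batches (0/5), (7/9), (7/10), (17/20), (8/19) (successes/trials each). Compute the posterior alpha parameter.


Sequential conjugate updating is equivalent to a single batch update.
Total successes across all batches = 39
alpha_posterior = alpha_prior + total_successes = 2 + 39
= 41

41


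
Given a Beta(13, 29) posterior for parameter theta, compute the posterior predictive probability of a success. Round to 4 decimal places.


For a Beta-Bernoulli model, the predictive probability is the mean:
P(success) = 13/(13+29) = 13/42 = 0.3095

0.3095


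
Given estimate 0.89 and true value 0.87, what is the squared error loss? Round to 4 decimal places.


Squared error = (estimate - true)^2
Difference = 0.02
Loss = 0.02^2 = 0.0004

0.0004


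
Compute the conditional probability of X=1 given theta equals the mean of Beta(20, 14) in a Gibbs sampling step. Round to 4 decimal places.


Mean of Beta(20, 14) = 0.5882
P(X=1 | theta=0.5882) = 0.5882

0.5882


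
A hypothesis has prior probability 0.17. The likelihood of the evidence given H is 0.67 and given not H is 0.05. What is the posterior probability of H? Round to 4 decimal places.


Using Bayes' theorem:
P(E) = 0.17 * 0.67 + 0.83 * 0.05
P(E) = 0.1554
P(H|E) = (0.17 * 0.67) / 0.1554 = 0.7329

0.7329


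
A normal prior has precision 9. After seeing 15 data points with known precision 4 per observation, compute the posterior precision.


In the conjugate normal model, precisions add:
tau_posterior = tau_prior + n * tau_data
= 9 + 15*4 = 69

69


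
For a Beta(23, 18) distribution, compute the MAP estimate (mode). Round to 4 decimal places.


MAP = mode = (a-1)/(a+b-2)
= (23-1)/(23+18-2)
= 22/39 = 0.5641

0.5641


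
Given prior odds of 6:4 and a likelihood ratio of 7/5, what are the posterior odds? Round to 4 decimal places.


Posterior odds = prior odds * LR
Prior odds = 6/4 = 1.5
LR = 7/5 = 1.4
Posterior odds = 1.5 * 1.4 = 2.1

2.1


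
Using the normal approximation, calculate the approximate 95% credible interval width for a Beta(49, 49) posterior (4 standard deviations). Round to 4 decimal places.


Var(Beta) = 49*49/(98^2 * 99) = 0.0025
SD = 0.0503
Width ~ 4*SD = 0.201

0.201


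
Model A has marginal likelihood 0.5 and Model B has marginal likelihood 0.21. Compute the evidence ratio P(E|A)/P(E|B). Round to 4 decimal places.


Evidence ratio = P(E|A) / P(E|B)
= 0.5 / 0.21
= 2.381

2.381


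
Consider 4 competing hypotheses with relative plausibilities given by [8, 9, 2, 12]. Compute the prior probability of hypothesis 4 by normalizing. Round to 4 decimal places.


Sum of weights = 8 + 9 + 2 + 12 = 31
Normalized prior for H4 = 12 / 31
= 0.3871

0.3871


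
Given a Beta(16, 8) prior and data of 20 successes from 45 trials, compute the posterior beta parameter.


Number of failures = 45 - 20 = 25
Posterior beta = 8 + 25 = 33

33


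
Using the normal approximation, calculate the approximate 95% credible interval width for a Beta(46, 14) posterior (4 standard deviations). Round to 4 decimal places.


Var(Beta) = 46*14/(60^2 * 61) = 0.0029
SD = 0.0542
Width ~ 4*SD = 0.2166

0.2166


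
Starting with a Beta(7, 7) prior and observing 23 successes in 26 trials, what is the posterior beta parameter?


Posterior beta = prior beta + failures
Failures = 26 - 23 = 3
beta_post = 7 + 3 = 10

10


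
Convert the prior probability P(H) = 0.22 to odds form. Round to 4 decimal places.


P(not H) = 1 - 0.22 = 0.78
Odds = 0.22 / 0.78 = 0.2821

0.2821


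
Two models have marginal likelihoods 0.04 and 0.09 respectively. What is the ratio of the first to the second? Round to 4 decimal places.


Evidence ratio = 0.04 / 0.09
= 0.4444

0.4444


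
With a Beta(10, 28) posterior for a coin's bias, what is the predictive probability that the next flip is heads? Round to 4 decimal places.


The predictive probability equals the posterior mean.
P(next = heads) = alpha / (alpha + beta)
= 10 / 38 = 0.2632

0.2632


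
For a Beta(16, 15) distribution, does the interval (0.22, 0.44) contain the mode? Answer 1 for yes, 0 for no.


Mode of Beta(a,b) = (a-1)/(a+b-2)
= (16-1)/(16+15-2) = 0.5172
Check: 0.22 <= 0.5172 <= 0.44?
Result: 0

0


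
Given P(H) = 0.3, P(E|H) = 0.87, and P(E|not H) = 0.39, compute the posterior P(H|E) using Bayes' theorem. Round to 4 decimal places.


By Bayes' theorem: P(H|E) = P(E|H)*P(H) / P(E)
P(E) = P(E|H)*P(H) + P(E|not H)*P(not H)
P(E) = 0.87*0.3 + 0.39*0.7 = 0.534
P(H|E) = 0.87*0.3 / 0.534 = 0.4888

0.4888


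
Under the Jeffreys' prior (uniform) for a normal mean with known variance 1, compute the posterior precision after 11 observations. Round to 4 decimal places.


Prior precision = 0 (flat prior).
Post. prec. = 0 + n/var = 11/1 = 11.0

11.0


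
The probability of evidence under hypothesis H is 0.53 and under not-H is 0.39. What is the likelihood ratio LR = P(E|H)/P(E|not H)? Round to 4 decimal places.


LR = 0.53 / 0.39
= 1.359

1.359


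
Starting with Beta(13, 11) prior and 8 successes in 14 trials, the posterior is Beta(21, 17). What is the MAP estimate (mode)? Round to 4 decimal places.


The mode of Beta(a, b) when a > 1 and b > 1 is (a-1)/(a+b-2)
= (21 - 1) / (21 + 17 - 2)
= 20 / 36
= 0.5556

0.5556


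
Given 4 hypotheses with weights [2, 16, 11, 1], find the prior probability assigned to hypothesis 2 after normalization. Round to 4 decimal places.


To normalize, divide each weight by the sum of all weights.
Sum = 30
Prior(H2) = 16/30 = 0.5333

0.5333


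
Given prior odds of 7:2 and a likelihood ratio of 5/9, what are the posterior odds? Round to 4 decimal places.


Posterior odds = prior odds * LR
Prior odds = 7/2 = 3.5
LR = 5/9 = 0.5556
Posterior odds = 3.5 * 0.5556 = 1.9444

1.9444


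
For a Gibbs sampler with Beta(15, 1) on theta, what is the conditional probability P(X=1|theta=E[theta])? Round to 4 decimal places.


E[theta] = 15/(15+1) = 0.9375
P(X=1|theta) = theta = 0.9375

0.9375


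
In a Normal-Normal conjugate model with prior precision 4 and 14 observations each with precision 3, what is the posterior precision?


Posterior precision = prior precision + n * observation precision
= 4 + 14 * 3
= 4 + 42 = 46

46


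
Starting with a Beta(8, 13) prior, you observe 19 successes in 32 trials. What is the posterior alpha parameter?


For a Beta-Binomial conjugate model:
Posterior alpha = prior alpha + number of successes
= 8 + 19 = 27

27


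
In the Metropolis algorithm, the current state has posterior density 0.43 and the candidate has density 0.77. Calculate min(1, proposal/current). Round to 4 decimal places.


Ratio = 0.77/0.43 = 1.7907
Acceptance probability = min(1, 1.7907)
= 1.0

1.0


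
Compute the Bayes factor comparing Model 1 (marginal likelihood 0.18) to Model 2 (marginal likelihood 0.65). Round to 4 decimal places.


BF12 = marginal likelihood of M1 / marginal likelihood of M2
= 0.18/0.65
= 0.2769

0.2769


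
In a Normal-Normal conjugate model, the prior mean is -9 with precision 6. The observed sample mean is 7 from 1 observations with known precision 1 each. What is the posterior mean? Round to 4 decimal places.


Posterior precision = tau0 + n*tau = 6 + 1*1 = 7
Posterior mean = (tau0*mu0 + n*tau*xbar) / posterior_precision
= (6*-9 + 1*1*7) / 7
= -47 / 7 = -6.7143

-6.7143


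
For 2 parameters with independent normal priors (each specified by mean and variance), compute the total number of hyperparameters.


A normal prior has 2 hyperparameters per parameter.
Total = 2 * 2 = 4

4


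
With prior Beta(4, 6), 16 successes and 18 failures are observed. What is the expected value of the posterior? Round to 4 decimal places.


Posterior = Beta(20, 24)
E[theta] = alpha/(alpha+beta)
= 20/44 = 0.4545

0.4545


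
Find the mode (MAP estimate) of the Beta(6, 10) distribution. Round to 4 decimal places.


For Beta(a,b) with a,b > 1:
Mode = (a-1)/(a+b-2) = (6-1)/(16-2)
= 5/14 = 0.3571

0.3571


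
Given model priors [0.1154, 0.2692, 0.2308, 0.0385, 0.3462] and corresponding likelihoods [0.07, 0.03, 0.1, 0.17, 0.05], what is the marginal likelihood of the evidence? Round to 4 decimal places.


P(E) = sum_i P(M_i) P(E|M_i)
= 0.0081 + 0.0081 + 0.0231 + 0.0065 + 0.0173
= 0.0631

0.0631


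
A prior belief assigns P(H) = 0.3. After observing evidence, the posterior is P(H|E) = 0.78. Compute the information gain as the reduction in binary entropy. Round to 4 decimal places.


H(prior) = -0.3*log2(0.3) - 0.7*log2(0.7)
= 0.8813
H(post) = -0.78*log2(0.78) - 0.22*log2(0.22)
= 0.7602
IG = 0.8813 - 0.7602 = 0.1211

0.1211


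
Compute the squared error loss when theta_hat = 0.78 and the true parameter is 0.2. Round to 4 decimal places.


L = (theta_hat - theta_true)^2
= (0.78 - 0.2)^2
= 0.58^2 = 0.3364

0.3364


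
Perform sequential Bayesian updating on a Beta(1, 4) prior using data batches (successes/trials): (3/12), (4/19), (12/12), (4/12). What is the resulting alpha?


Accumulate successes: 23
Posterior alpha = prior alpha + sum of successes
= 1 + 23 = 24

24


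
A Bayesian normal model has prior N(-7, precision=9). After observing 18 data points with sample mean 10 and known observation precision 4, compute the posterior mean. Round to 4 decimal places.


Posterior mean = (prior_precision * prior_mean + n * data_precision * data_mean) / (prior_precision + n * data_precision)
Numerator = 9*-7 + 18*4*10 = 657
Denominator = 9 + 18*4 = 81
Posterior mean = 8.1111

8.1111


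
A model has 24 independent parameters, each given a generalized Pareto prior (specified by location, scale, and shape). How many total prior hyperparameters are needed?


Each generalized Pareto prior needs 3 hyperparameters (location, scale, and shape).
Total = 3 * 24 = 72

72


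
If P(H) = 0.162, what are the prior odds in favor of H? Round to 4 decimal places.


Prior odds = P(H) / (1 - P(H))
= 0.162 / 0.838
= 0.1933

0.1933


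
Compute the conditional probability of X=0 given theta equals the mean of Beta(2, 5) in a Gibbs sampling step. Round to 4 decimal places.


Mean of Beta(2, 5) = 0.2857
P(X=0 | theta=0.2857) = 0.7143

0.7143
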